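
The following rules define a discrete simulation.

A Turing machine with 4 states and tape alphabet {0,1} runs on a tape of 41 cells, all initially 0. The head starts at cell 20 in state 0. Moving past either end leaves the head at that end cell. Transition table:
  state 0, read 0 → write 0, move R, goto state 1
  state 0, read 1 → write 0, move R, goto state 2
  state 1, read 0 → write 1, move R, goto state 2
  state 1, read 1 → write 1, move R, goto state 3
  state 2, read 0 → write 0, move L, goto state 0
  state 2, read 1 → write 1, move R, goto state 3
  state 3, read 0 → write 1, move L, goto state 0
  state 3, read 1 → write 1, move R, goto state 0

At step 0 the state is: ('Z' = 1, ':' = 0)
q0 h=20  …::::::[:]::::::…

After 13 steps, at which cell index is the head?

step 0: q0 h=20  …::::::[:]::::::…
step 1: q1 h=21  …::::::[:]::::::…
step 2: q2 h=22  …:::::Z[:]::::::…
step 3: q0 h=21  …::::::[Z]::::::…
step 4: q2 h=22  …::::::[:]::::::…
step 5: q0 h=21  …::::::[:]::::::…
step 6: q1 h=22  …::::::[:]::::::…
step 7: q2 h=23  …:::::Z[:]::::::…
step 8: q0 h=22  …::::::[Z]::::::…
step 9: q2 h=23  …::::::[:]::::::…
step 10: q0 h=22  …::::::[:]::::::…
step 11: q1 h=23  …::::::[:]::::::…
step 12: q2 h=24  …:::::Z[:]::::::…
step 13: q0 h=23  …::::::[Z]::::::…

23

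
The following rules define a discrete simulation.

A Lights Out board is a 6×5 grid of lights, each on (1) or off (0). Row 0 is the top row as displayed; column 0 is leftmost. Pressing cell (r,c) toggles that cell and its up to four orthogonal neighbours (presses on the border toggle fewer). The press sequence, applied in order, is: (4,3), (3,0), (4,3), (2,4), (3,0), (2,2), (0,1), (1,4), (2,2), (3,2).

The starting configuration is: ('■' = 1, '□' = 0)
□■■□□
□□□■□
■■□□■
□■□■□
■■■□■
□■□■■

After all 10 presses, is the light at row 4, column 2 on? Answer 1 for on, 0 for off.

t=0: □■■□□
□□□■□
■■□□■
□■□■□
■■■□■
□■□■■
t=1: □■■□□
□□□■□
■■□□■
□■□□□
■■□■□
□■□□■
t=2: □■■□□
□□□■□
□■□□■
■□□□□
□■□■□
□■□□■
t=3: □■■□□
□□□■□
□■□□■
■□□■□
□■■□■
□■□■■
t=4: □■■□□
□□□■■
□■□■□
■□□■■
□■■□■
□■□■■
t=5: □■■□□
□□□■■
■■□■□
□■□■■
■■■□■
□■□■■
t=6: □■■□□
□□■■■
■□■□□
□■■■■
■■■□■
□■□■■
t=7: ■□□□□
□■■■■
■□■□□
□■■■■
■■■□■
□■□■■
t=8: ■□□□■
□■■□□
■□■□■
□■■■■
■■■□■
□■□■■
t=9: ■□□□■
□■□□□
■■□■■
□■□■■
■■■□■
□■□■■
t=10: ■□□□■
□■□□□
■■■■■
□□■□■
■■□□■
□■□■■

0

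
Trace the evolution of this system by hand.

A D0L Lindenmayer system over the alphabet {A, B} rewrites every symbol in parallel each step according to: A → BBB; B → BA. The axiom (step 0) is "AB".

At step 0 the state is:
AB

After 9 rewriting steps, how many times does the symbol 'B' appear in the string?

t=0: AB
t=1: BBBBA
t=2: BABABABABBB
t=3: BABBBBABBBBABBBBABBBBABABA
t=4: BABBBBABABABABBBBABABABABBBBABABABABBBBABABABABBBBABBBBABBB
t=5: BABBBBABABABABBBBABBBBABBBBABBBBABABABABBBBABBBBABBBBABBBB…ABBBBABABABABBBBABBBBABBBBABBBBABABABABBBBABABABABBBBABABA  (len 137)
t=6: BABBBBABABABABBBBABBBBABBBBABBBBABABABABBBBABABABABBBBABAB…BBABBBBABBBBABABABABBBBABBBBABBBBABBBBABABABABBBBABBBBABBB  (len 314)
t=7: BABBBBABABABABBBBABBBBABBBBABBBBABABABABBBBABABABABBBBABAB…ABBBBABABABABBBBABBBBABBBBABBBBABABABABBBBABABABABBBBABABA  (len 725)
t=8: BABBBBABABABABBBBABBBBABBBBABBBBABABABABBBBABABABABBBBABAB…BBABBBBABBBBABABABABBBBABBBBABBBBABBBBABABABABBBBABBBBABBB  (len 1667)
t=9: BABBBBABABABABBBBABBBBABBBBABBBBABABABABBBBABABABABBBBABAB…ABBBBABABABABBBBABBBBABBBBABBBBABABABABBBBABABABABBBBABABA  (len 3842)

2683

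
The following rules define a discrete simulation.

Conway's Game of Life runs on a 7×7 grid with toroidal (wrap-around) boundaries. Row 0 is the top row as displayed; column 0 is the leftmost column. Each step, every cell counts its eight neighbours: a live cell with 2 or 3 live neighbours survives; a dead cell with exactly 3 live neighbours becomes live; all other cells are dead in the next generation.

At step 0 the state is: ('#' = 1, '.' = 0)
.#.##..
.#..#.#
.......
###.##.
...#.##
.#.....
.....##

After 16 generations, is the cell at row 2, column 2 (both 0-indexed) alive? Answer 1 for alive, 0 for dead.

0

[0] .#.##..
.#..#.#
.......
###.##.
...#.##
.#.....
.....##
[1] ..###.#
#.####.
..###.#
######.
...#.##
#...#..
#.#.##.
[2] #......
#......
.......
##.....
.......
##.....
#.#....
[3] #.....#
.......
##.....
.......
.......
##.....
#.....#
[4] #.....#
.#....#
.......
.......
.......
##....#
.......
[5] #.....#
......#
.......
.......
#......
#......
.#.....
[6] #.....#
#.....#
.......
.......
.......
##.....
.#....#
[7] .#...#.
#.....#
.......
.......
.......
##.....
.#....#
[8] .#...#.
#.....#
.......
.......
.......
##.....
.##...#
[9] .##..#.
#.....#
.......
.......
.......
###....
..#...#
[10] .##..#.
##....#
.......
.......
.#.....
###....
...#..#
[11] .##..#.
###...#
#......
.......
###....
###....
...#..#
[12] ...#.#.
..#...#
#.....#
#......
#.#....
...#..#
...#..#
[13] ..#####
#....##
##....#
#......
##....#
#.##..#
..##.##
[14] .##....
..##...
.#...#.
.......
..#....
...##..
.......
[15] .###...
...#...
..#....
.......
...#...
...#...
..##...
[16] .#..#..
.#.#...
.......
.......
.......
...##..
.#..#..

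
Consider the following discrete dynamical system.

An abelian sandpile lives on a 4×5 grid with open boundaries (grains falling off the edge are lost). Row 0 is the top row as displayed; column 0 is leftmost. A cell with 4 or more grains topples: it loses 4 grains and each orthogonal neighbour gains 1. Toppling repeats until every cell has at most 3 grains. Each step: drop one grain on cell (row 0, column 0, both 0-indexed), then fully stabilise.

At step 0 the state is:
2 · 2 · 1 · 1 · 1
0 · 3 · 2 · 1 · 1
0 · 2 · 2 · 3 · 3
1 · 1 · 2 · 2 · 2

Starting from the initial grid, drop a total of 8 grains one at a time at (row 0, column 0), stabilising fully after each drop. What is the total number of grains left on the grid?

35

step 0: 2 · 2 · 1 · 1 · 1
0 · 3 · 2 · 1 · 1
0 · 2 · 2 · 3 · 3
1 · 1 · 2 · 2 · 2
step 1: 3 · 2 · 1 · 1 · 1
0 · 3 · 2 · 1 · 1
0 · 2 · 2 · 3 · 3
1 · 1 · 2 · 2 · 2
step 2: 0 · 3 · 1 · 1 · 1
1 · 3 · 2 · 1 · 1
0 · 2 · 2 · 3 · 3
1 · 1 · 2 · 2 · 2
step 3: 1 · 3 · 1 · 1 · 1
1 · 3 · 2 · 1 · 1
0 · 2 · 2 · 3 · 3
1 · 1 · 2 · 2 · 2
step 4: 2 · 3 · 1 · 1 · 1
1 · 3 · 2 · 1 · 1
0 · 2 · 2 · 3 · 3
1 · 1 · 2 · 2 · 2
step 5: 3 · 3 · 1 · 1 · 1
1 · 3 · 2 · 1 · 1
0 · 2 · 2 · 3 · 3
1 · 1 · 2 · 2 · 2
step 6: 1 · 1 · 2 · 1 · 1
3 · 0 · 3 · 1 · 1
0 · 3 · 2 · 3 · 3
1 · 1 · 2 · 2 · 2
step 7: 2 · 1 · 2 · 1 · 1
3 · 0 · 3 · 1 · 1
0 · 3 · 2 · 3 · 3
1 · 1 · 2 · 2 · 2
step 8: 3 · 1 · 2 · 1 · 1
3 · 0 · 3 · 1 · 1
0 · 3 · 2 · 3 · 3
1 · 1 · 2 · 2 · 2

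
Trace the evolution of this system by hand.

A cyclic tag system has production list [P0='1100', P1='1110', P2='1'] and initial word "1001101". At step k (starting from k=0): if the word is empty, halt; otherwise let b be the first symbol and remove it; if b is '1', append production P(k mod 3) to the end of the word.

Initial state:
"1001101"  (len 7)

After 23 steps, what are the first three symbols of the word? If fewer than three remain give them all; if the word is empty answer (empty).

gen 0: "1001101"  (len 7)
gen 1: "0011011100"  (len 10)
gen 2: "011011100"  (len 9)
gen 3: "11011100"  (len 8)
gen 4: "10111001100"  (len 11)
gen 5: "01110011001110"  (len 14)
gen 6: "1110011001110"  (len 13)
gen 7: "1100110011101100"  (len 16)
gen 8: "1001100111011001110"  (len 19)
gen 9: "0011001110110011101"  (len 19)
gen 10: "011001110110011101"  (len 18)
gen 11: "11001110110011101"  (len 17)
gen 12: "10011101100111011"  (len 17)
gen 13: "00111011001110111100"  (len 20)
gen 14: "0111011001110111100"  (len 19)
gen 15: "111011001110111100"  (len 18)
gen 16: "110110011101111001100"  (len 21)
gen 17: "101100111011110011001110"  (len 24)
gen 18: "011001110111100110011101"  (len 24)
gen 19: "11001110111100110011101"  (len 23)
gen 20: "10011101111001100111011110"  (len 26)
gen 21: "00111011110011001110111101"  (len 26)
gen 22: "0111011110011001110111101"  (len 25)
gen 23: "111011110011001110111101"  (len 24)

111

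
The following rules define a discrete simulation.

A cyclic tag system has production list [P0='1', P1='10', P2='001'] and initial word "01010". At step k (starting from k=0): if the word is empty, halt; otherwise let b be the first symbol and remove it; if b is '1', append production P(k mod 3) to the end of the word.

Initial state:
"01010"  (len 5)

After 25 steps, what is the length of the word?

5

k=0  "01010"  (len 5)
k=1  "1010"  (len 4)
k=2  "01010"  (len 5)
k=3  "1010"  (len 4)
k=4  "0101"  (len 4)
k=5  "101"  (len 3)
k=6  "01001"  (len 5)
k=7  "1001"  (len 4)
k=8  "00110"  (len 5)
k=9  "0110"  (len 4)
k=10  "110"  (len 3)
k=11  "1010"  (len 4)
k=12  "010001"  (len 6)
k=13  "10001"  (len 5)
k=14  "000110"  (len 6)
k=15  "00110"  (len 5)
k=16  "0110"  (len 4)
k=17  "110"  (len 3)
k=18  "10001"  (len 5)
k=19  "00011"  (len 5)
k=20  "0011"  (len 4)
k=21  "011"  (len 3)
k=22  "11"  (len 2)
k=23  "110"  (len 3)
k=24  "10001"  (len 5)
k=25  "00011"  (len 5)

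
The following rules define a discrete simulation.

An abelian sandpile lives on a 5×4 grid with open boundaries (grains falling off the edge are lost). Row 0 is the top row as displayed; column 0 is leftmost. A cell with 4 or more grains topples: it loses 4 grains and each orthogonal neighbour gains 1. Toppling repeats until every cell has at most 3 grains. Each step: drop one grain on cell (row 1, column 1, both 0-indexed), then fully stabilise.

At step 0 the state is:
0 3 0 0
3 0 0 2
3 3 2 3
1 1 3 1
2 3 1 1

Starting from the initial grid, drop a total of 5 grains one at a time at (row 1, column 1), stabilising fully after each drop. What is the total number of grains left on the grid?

34

[0] 0 3 0 0
3 0 0 2
3 3 2 3
1 1 3 1
2 3 1 1
[1] 0 3 0 0
3 1 0 2
3 3 2 3
1 1 3 1
2 3 1 1
[2] 0 3 0 0
3 2 0 2
3 3 2 3
1 1 3 1
2 3 1 1
[3] 0 3 0 0
3 3 0 2
3 3 2 3
1 1 3 1
2 3 1 1
[4] 2 0 1 0
1 3 1 2
1 1 3 3
2 2 3 1
2 3 1 1
[5] 2 1 1 0
2 0 2 2
1 2 3 3
2 2 3 1
2 3 1 1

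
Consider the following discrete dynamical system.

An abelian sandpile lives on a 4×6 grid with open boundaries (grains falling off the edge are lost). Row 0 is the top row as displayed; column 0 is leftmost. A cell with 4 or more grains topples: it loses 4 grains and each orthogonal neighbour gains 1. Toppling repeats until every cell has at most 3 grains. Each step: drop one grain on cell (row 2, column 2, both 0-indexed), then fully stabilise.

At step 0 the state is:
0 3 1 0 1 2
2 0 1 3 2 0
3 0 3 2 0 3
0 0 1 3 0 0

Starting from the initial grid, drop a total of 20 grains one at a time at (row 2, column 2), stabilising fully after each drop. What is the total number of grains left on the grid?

42

t=0: 0 3 1 0 1 2
2 0 1 3 2 0
3 0 3 2 0 3
0 0 1 3 0 0
t=1: 0 3 1 0 1 2
2 0 2 3 2 0
3 1 0 3 0 3
0 0 2 3 0 0
t=2: 0 3 1 0 1 2
2 0 2 3 2 0
3 1 1 3 0 3
0 0 2 3 0 0
t=3: 0 3 1 0 1 2
2 0 2 3 2 0
3 1 2 3 0 3
0 0 2 3 0 0
t=4: 0 3 1 0 1 2
2 0 2 3 2 0
3 1 3 3 0 3
0 0 2 3 0 0
t=5: 0 3 2 1 1 2
2 1 0 1 3 0
3 2 3 2 1 3
0 1 0 1 1 0
t=6: 0 3 2 1 1 2
2 1 1 1 3 0
3 3 0 3 1 3
0 1 1 1 1 0
t=7: 0 3 2 1 1 2
2 1 1 1 3 0
3 3 1 3 1 3
0 1 1 1 1 0
t=8: 0 3 2 1 1 2
2 1 1 1 3 0
3 3 2 3 1 3
0 1 1 1 1 0
t=9: 0 3 2 1 1 2
2 1 1 1 3 0
3 3 3 3 1 3
0 1 1 1 1 0
t=10: 0 3 2 1 1 2
3 2 2 2 3 0
0 1 2 0 2 3
1 2 2 2 1 0
t=11: 0 3 2 1 1 2
3 2 2 2 3 0
0 1 3 0 2 3
1 2 2 2 1 0
t=12: 0 3 2 1 1 2
3 2 3 2 3 0
0 2 0 1 2 3
1 2 3 2 1 0
t=13: 0 3 2 1 1 2
3 2 3 2 3 0
0 2 1 1 2 3
1 2 3 2 1 0
t=14: 0 3 2 1 1 2
3 2 3 2 3 0
0 2 2 1 2 3
1 2 3 2 1 0
t=15: 0 3 2 1 1 2
3 2 3 2 3 0
0 2 3 1 2 3
1 2 3 2 1 0
t=16: 0 3 3 1 1 2
3 3 0 3 3 0
0 3 2 2 2 3
1 3 0 3 1 0
t=17: 0 3 3 1 1 2
3 3 0 3 3 0
0 3 3 2 2 3
1 3 0 3 1 0
t=18: 2 1 0 2 1 2
0 2 3 3 3 0
2 2 1 3 2 3
2 0 2 3 1 0
t=19: 2 1 0 2 1 2
0 2 3 3 3 0
2 2 2 3 2 3
2 0 2 3 1 0
t=20: 2 1 0 2 1 2
0 2 3 3 3 0
2 2 3 3 2 3
2 0 2 3 1 0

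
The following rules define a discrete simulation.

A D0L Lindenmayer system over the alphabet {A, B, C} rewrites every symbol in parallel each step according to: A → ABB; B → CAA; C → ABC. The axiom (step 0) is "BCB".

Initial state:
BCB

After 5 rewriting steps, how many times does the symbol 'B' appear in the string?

251

k=0  BCB
k=1  CAAABCCAA
k=2  ABCABBABBABBCAAABCABCABBABB
k=3  ABBCAAABCABBCAACAAABBCAACAAABBCAACAAABCABBABBABBCAAABCABBCAAABCABBCAACAAABBCAACAA
k=4  ABBCAACAAABCABBABBABBCAAABCABBCAACAAABCABBABBABCABBABBABBC…AABCABBCAACAAABCABBABBABCABBABBABBCAACAAABCABBABBABCABBABB  (len 243)
k=5  ABBCAACAAABCABBABBABCABBABBABBCAAABCABBCAACAAABBCAACAAABBC…BABBABBCAAABCABBCAACAAABBCAACAAABBCAAABCABBCAACAAABBCAACAA  (len 729)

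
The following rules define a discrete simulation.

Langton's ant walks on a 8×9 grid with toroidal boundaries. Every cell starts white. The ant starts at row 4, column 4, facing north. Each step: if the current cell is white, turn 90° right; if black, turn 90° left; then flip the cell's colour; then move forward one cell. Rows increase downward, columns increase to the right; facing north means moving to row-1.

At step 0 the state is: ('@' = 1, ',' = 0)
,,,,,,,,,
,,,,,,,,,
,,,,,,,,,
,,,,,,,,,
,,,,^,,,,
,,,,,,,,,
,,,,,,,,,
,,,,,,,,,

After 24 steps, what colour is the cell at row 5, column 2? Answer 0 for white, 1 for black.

0) ,,,,,,,,,
,,,,,,,,,
,,,,,,,,,
,,,,,,,,,
,,,,^,,,,
,,,,,,,,,
,,,,,,,,,
,,,,,,,,,
1) ,,,,,,,,,
,,,,,,,,,
,,,,,,,,,
,,,,,,,,,
,,,,@>,,,
,,,,,,,,,
,,,,,,,,,
,,,,,,,,,
2) ,,,,,,,,,
,,,,,,,,,
,,,,,,,,,
,,,,,,,,,
,,,,@@,,,
,,,,,v,,,
,,,,,,,,,
,,,,,,,,,
3) ,,,,,,,,,
,,,,,,,,,
,,,,,,,,,
,,,,,,,,,
,,,,@@,,,
,,,,<@,,,
,,,,,,,,,
,,,,,,,,,
4) ,,,,,,,,,
,,,,,,,,,
,,,,,,,,,
,,,,,,,,,
,,,,^@,,,
,,,,@@,,,
,,,,,,,,,
,,,,,,,,,
5) ,,,,,,,,,
,,,,,,,,,
,,,,,,,,,
,,,,,,,,,
,,,<,@,,,
,,,,@@,,,
,,,,,,,,,
,,,,,,,,,
6) ,,,,,,,,,
,,,,,,,,,
,,,,,,,,,
,,,^,,,,,
,,,@,@,,,
,,,,@@,,,
,,,,,,,,,
,,,,,,,,,
7) ,,,,,,,,,
,,,,,,,,,
,,,,,,,,,
,,,@>,,,,
,,,@,@,,,
,,,,@@,,,
,,,,,,,,,
,,,,,,,,,
8) ,,,,,,,,,
,,,,,,,,,
,,,,,,,,,
,,,@@,,,,
,,,@v@,,,
,,,,@@,,,
,,,,,,,,,
,,,,,,,,,
9) ,,,,,,,,,
,,,,,,,,,
,,,,,,,,,
,,,@@,,,,
,,,<@@,,,
,,,,@@,,,
,,,,,,,,,
,,,,,,,,,
10) ,,,,,,,,,
,,,,,,,,,
,,,,,,,,,
,,,@@,,,,
,,,,@@,,,
,,,v@@,,,
,,,,,,,,,
,,,,,,,,,
11) ,,,,,,,,,
,,,,,,,,,
,,,,,,,,,
,,,@@,,,,
,,,,@@,,,
,,<@@@,,,
,,,,,,,,,
,,,,,,,,,
12) ,,,,,,,,,
,,,,,,,,,
,,,,,,,,,
,,,@@,,,,
,,^,@@,,,
,,@@@@,,,
,,,,,,,,,
,,,,,,,,,
13) ,,,,,,,,,
,,,,,,,,,
,,,,,,,,,
,,,@@,,,,
,,@>@@,,,
,,@@@@,,,
,,,,,,,,,
,,,,,,,,,
14) ,,,,,,,,,
,,,,,,,,,
,,,,,,,,,
,,,@@,,,,
,,@@@@,,,
,,@v@@,,,
,,,,,,,,,
,,,,,,,,,
15) ,,,,,,,,,
,,,,,,,,,
,,,,,,,,,
,,,@@,,,,
,,@@@@,,,
,,@,>@,,,
,,,,,,,,,
,,,,,,,,,
16) ,,,,,,,,,
,,,,,,,,,
,,,,,,,,,
,,,@@,,,,
,,@@^@,,,
,,@,,@,,,
,,,,,,,,,
,,,,,,,,,
17) ,,,,,,,,,
,,,,,,,,,
,,,,,,,,,
,,,@@,,,,
,,@<,@,,,
,,@,,@,,,
,,,,,,,,,
,,,,,,,,,
18) ,,,,,,,,,
,,,,,,,,,
,,,,,,,,,
,,,@@,,,,
,,@,,@,,,
,,@v,@,,,
,,,,,,,,,
,,,,,,,,,
19) ,,,,,,,,,
,,,,,,,,,
,,,,,,,,,
,,,@@,,,,
,,@,,@,,,
,,<@,@,,,
,,,,,,,,,
,,,,,,,,,
20) ,,,,,,,,,
,,,,,,,,,
,,,,,,,,,
,,,@@,,,,
,,@,,@,,,
,,,@,@,,,
,,v,,,,,,
,,,,,,,,,
21) ,,,,,,,,,
,,,,,,,,,
,,,,,,,,,
,,,@@,,,,
,,@,,@,,,
,,,@,@,,,
,<@,,,,,,
,,,,,,,,,
22) ,,,,,,,,,
,,,,,,,,,
,,,,,,,,,
,,,@@,,,,
,,@,,@,,,
,^,@,@,,,
,@@,,,,,,
,,,,,,,,,
23) ,,,,,,,,,
,,,,,,,,,
,,,,,,,,,
,,,@@,,,,
,,@,,@,,,
,@>@,@,,,
,@@,,,,,,
,,,,,,,,,
24) ,,,,,,,,,
,,,,,,,,,
,,,,,,,,,
,,,@@,,,,
,,@,,@,,,
,@@@,@,,,
,@v,,,,,,
,,,,,,,,,

1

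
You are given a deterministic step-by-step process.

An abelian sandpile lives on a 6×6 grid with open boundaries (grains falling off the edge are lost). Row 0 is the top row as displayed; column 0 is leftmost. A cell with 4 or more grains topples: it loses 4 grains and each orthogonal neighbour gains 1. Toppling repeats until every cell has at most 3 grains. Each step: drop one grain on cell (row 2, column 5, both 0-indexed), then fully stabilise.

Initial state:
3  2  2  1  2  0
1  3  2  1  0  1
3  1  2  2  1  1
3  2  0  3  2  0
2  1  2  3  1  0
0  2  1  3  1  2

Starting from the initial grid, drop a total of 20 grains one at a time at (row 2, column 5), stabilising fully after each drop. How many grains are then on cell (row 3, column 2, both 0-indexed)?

1

0) 3  2  2  1  2  0
1  3  2  1  0  1
3  1  2  2  1  1
3  2  0  3  2  0
2  1  2  3  1  0
0  2  1  3  1  2
1) 3  2  2  1  2  0
1  3  2  1  0  1
3  1  2  2  1  2
3  2  0  3  2  0
2  1  2  3  1  0
0  2  1  3  1  2
2) 3  2  2  1  2  0
1  3  2  1  0  1
3  1  2  2  1  3
3  2  0  3  2  0
2  1  2  3  1  0
0  2  1  3  1  2
3) 3  2  2  1  2  0
1  3  2  1  0  2
3  1  2  2  2  0
3  2  0  3  2  1
2  1  2  3  1  0
0  2  1  3  1  2
4) 3  2  2  1  2  0
1  3  2  1  0  2
3  1  2  2  2  1
3  2  0  3  2  1
2  1  2  3  1  0
0  2  1  3  1  2
5) 3  2  2  1  2  0
1  3  2  1  0  2
3  1  2  2  2  2
3  2  0  3  2  1
2  1  2  3  1  0
0  2  1  3  1  2
6) 3  2  2  1  2  0
1  3  2  1  0  2
3  1  2  2  2  3
3  2  0  3  2  1
2  1  2  3  1  0
0  2  1  3  1  2
7) 3  2  2  1  2  0
1  3  2  1  0  3
3  1  2  2  3  0
3  2  0  3  2  2
2  1  2  3  1  0
0  2  1  3  1  2
8) 3  2  2  1  2  0
1  3  2  1  0  3
3  1  2  2  3  1
3  2  0  3  2  2
2  1  2  3  1  0
0  2  1  3  1  2
9) 3  2  2  1  2  0
1  3  2  1  0  3
3  1  2  2  3  2
3  2  0  3  2  2
2  1  2  3  1  0
0  2  1  3  1  2
10) 3  2  2  1  2  0
1  3  2  1  0  3
3  1  2  2  3  3
3  2  0  3  2  2
2  1  2  3  1  0
0  2  1  3  1  2
11) 3  2  2  1  2  1
1  3  2  1  2  0
3  1  2  3  0  2
3  2  0  3  3  3
2  1  2  3  1  0
0  2  1  3  1  2
12) 3  2  2  1  2  1
1  3  2  1  2  0
3  1  2  3  0  3
3  2  0  3  3  3
2  1  2  3  1  0
0  2  1  3  1  2
13) 3  2  2  1  2  1
1  3  2  2  2  1
3  1  3  0  3  1
3  2  1  2  1  1
2  1  3  1  3  1
0  2  2  0  2  2
14) 3  2  2  1  2  1
1  3  2  2  2  1
3  1  3  0  3  2
3  2  1  2  1  1
2  1  3  1  3  1
0  2  2  0  2  2
15) 3  2  2  1  2  1
1  3  2  2  2  1
3  1  3  0  3  3
3  2  1  2  1  1
2  1  3  1  3  1
0  2  2  0  2  2
16) 3  2  2  1  2  1
1  3  2  2  3  2
3  1  3  1  0  1
3  2  1  2  2  2
2  1  3  1  3  1
0  2  2  0  2  2
17) 3  2  2  1  2  1
1  3  2  2  3  2
3  1  3  1  0  2
3  2  1  2  2  2
2  1  3  1  3  1
0  2  2  0  2  2
18) 3  2  2  1  2  1
1  3  2  2  3  2
3  1  3  1  0  3
3  2  1  2  2  2
2  1  3  1  3  1
0  2  2  0  2  2
19) 3  2  2  1  2  1
1  3  2  2  3  3
3  1  3  1  1  0
3  2  1  2  2  3
2  1  3  1  3  1
0  2  2  0  2  2
20) 3  2  2  1  2  1
1  3  2  2  3  3
3  1  3  1  1  1
3  2  1  2  2  3
2  1  3  1  3  1
0  2  2  0  2  2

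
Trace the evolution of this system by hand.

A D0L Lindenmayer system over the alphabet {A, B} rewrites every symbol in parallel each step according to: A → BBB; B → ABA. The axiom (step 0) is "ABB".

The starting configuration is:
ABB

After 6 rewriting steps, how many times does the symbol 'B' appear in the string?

1325

0) ABB
1) BBBABAABA
2) ABAABAABABBBABABBBBBBABABBB
3) BBBABABBBBBBABABBBBBBABABBBABAABAABABBBABABBBABAABAABAABAABAABABBBABABBBABAABAABA
4) ABAABAABABBBABABBBABAABAABAABAABAABABBBABABBBABAABAABAABAA…ABBBABAABAABABBBABABBBABAABAABABBBABABBBBBBABABBBBBBABABBB  (len 243)
5) BBBABABBBBBBABABBBBBBABABBBABAABAABABBBABABBBABAABAABABBBA…AABAABAABAABABBBABABBBABAABAABAABAABAABABBBABABBBABAABAABA  (len 729)
6) ABAABAABABBBABABBBABAABAABAABAABAABABBBABABBBABAABAABAABAA…ABBBABAABAABABBBABABBBABAABAABABBBABABBBBBBABABBBBBBABABBB  (len 2187)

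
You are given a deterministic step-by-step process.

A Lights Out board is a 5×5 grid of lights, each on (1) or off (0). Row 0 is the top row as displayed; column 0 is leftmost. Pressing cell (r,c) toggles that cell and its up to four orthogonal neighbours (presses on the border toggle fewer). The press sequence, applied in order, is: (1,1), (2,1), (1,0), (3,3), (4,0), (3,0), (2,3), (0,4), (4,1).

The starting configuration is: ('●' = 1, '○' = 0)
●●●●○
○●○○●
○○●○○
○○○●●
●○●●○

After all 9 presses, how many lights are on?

10

k=0  ●●●●○
○●○○●
○○●○○
○○○●●
●○●●○
k=1  ●○●●○
●○●○●
○●●○○
○○○●●
●○●●○
k=2  ●○●●○
●●●○●
●○○○○
○●○●●
●○●●○
k=3  ○○●●○
○○●○●
○○○○○
○●○●●
●○●●○
k=4  ○○●●○
○○●○●
○○○●○
○●●○○
●○●○○
k=5  ○○●●○
○○●○●
○○○●○
●●●○○
○●●○○
k=6  ○○●●○
○○●○●
●○○●○
○○●○○
●●●○○
k=7  ○○●●○
○○●●●
●○●○●
○○●●○
●●●○○
k=8  ○○●○●
○○●●○
●○●○●
○○●●○
●●●○○
k=9  ○○●○●
○○●●○
●○●○●
○●●●○
○○○○○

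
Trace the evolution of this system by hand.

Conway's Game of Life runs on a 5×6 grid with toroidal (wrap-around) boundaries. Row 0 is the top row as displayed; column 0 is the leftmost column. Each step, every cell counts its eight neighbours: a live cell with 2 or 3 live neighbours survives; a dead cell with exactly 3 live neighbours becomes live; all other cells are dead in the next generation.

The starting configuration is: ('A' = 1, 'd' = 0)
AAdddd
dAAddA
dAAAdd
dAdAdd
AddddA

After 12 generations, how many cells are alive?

gen 0: AAdddd
dAAddA
dAAAdd
dAdAdd
AddddA
gen 1: ddAddd
dddAdd
dddAAd
dAdAAd
ddAddA
gen 2: ddAAdd
ddAAAd
dddddd
dddddA
dAAdAd
gen 3: dddddd
ddAdAd
dddAAd
dddddd
dAAdAd
gen 4: dAAddd
ddddAd
dddAAd
ddAdAd
dddddd
gen 5: dddddd
ddAdAd
ddddAA
ddddAd
dAAAdd
gen 6: dAdddd
dddAAA
ddddAA
ddAdAA
ddAAdd
gen 7: dddddd
AddAdA
Addddd
ddAddA
dAAAAd
gen 8: AAdddA
AddddA
AAddAd
AdAdAA
dAAAAd
gen 9: dddAdd
ddddAd
dddAAd
dddddd
dddddd
gen 10: dddddd
ddddAd
dddAAd
dddddd
dddddd
gen 11: dddddd
dddAAd
dddAAd
dddddd
dddddd
gen 12: dddddd
dddAAd
dddAAd
dddddd
dddddd

4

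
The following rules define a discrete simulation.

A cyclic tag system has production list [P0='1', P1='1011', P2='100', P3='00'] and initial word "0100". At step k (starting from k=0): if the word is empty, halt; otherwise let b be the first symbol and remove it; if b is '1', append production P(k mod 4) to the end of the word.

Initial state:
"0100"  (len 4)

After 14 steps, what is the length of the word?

5

gen 0: "0100"  (len 4)
gen 1: "100"  (len 3)
gen 2: "001011"  (len 6)
gen 3: "01011"  (len 5)
gen 4: "1011"  (len 4)
gen 5: "0111"  (len 4)
gen 6: "111"  (len 3)
gen 7: "11100"  (len 5)
gen 8: "110000"  (len 6)
gen 9: "100001"  (len 6)
gen 10: "000011011"  (len 9)
gen 11: "00011011"  (len 8)
gen 12: "0011011"  (len 7)
gen 13: "011011"  (len 6)
gen 14: "11011"  (len 5)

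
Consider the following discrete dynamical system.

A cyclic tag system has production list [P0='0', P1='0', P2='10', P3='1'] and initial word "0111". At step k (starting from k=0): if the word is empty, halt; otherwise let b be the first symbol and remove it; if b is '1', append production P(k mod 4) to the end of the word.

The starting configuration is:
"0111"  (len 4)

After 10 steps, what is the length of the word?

1

0) "0111"  (len 4)
1) "111"  (len 3)
2) "110"  (len 3)
3) "1010"  (len 4)
4) "0101"  (len 4)
5) "101"  (len 3)
6) "010"  (len 3)
7) "10"  (len 2)
8) "01"  (len 2)
9) "1"  (len 1)
10) "0"  (len 1)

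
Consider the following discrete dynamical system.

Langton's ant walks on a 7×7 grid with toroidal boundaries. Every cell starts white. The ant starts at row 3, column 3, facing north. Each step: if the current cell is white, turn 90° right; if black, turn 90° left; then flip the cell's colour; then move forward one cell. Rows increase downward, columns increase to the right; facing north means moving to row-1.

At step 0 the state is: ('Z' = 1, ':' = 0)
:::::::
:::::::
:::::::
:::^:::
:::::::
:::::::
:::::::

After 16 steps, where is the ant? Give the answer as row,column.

step 0: :::::::
:::::::
:::::::
:::^:::
:::::::
:::::::
:::::::
step 1: :::::::
:::::::
:::::::
:::Z>::
:::::::
:::::::
:::::::
step 2: :::::::
:::::::
:::::::
:::ZZ::
::::v::
:::::::
:::::::
step 3: :::::::
:::::::
:::::::
:::ZZ::
:::<Z::
:::::::
:::::::
step 4: :::::::
:::::::
:::::::
:::^Z::
:::ZZ::
:::::::
:::::::
step 5: :::::::
:::::::
:::::::
::<:Z::
:::ZZ::
:::::::
:::::::
step 6: :::::::
:::::::
::^::::
::Z:Z::
:::ZZ::
:::::::
:::::::
step 7: :::::::
:::::::
::Z>:::
::Z:Z::
:::ZZ::
:::::::
:::::::
step 8: :::::::
:::::::
::ZZ:::
::ZvZ::
:::ZZ::
:::::::
:::::::
step 9: :::::::
:::::::
::ZZ:::
::<ZZ::
:::ZZ::
:::::::
:::::::
step 10: :::::::
:::::::
::ZZ:::
:::ZZ::
::vZZ::
:::::::
:::::::
step 11: :::::::
:::::::
::ZZ:::
:::ZZ::
:<ZZZ::
:::::::
:::::::
step 12: :::::::
:::::::
::ZZ:::
:^:ZZ::
:ZZZZ::
:::::::
:::::::
step 13: :::::::
:::::::
::ZZ:::
:Z>ZZ::
:ZZZZ::
:::::::
:::::::
step 14: :::::::
:::::::
::ZZ:::
:ZZZZ::
:ZvZZ::
:::::::
:::::::
step 15: :::::::
:::::::
::ZZ:::
:ZZZZ::
:Z:>Z::
:::::::
:::::::
step 16: :::::::
:::::::
::ZZ:::
:ZZ^Z::
:Z::Z::
:::::::
:::::::

3,3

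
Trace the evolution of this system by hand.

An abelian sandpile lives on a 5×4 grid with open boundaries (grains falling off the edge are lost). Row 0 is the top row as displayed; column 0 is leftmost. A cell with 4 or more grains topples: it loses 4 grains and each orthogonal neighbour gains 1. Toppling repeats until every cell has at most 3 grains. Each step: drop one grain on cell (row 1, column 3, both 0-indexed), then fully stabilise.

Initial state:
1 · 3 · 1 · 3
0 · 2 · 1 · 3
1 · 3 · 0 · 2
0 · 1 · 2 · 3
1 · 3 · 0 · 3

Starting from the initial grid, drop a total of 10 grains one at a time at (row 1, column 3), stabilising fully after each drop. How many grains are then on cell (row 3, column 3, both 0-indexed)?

[0] 1 · 3 · 1 · 3
0 · 2 · 1 · 3
1 · 3 · 0 · 2
0 · 1 · 2 · 3
1 · 3 · 0 · 3
[1] 1 · 3 · 2 · 0
0 · 2 · 2 · 1
1 · 3 · 0 · 3
0 · 1 · 2 · 3
1 · 3 · 0 · 3
[2] 1 · 3 · 2 · 0
0 · 2 · 2 · 2
1 · 3 · 0 · 3
0 · 1 · 2 · 3
1 · 3 · 0 · 3
[3] 1 · 3 · 2 · 0
0 · 2 · 2 · 3
1 · 3 · 0 · 3
0 · 1 · 2 · 3
1 · 3 · 0 · 3
[4] 1 · 3 · 2 · 1
0 · 2 · 3 · 1
1 · 3 · 1 · 1
0 · 1 · 3 · 1
1 · 3 · 1 · 0
[5] 1 · 3 · 2 · 1
0 · 2 · 3 · 2
1 · 3 · 1 · 1
0 · 1 · 3 · 1
1 · 3 · 1 · 0
[6] 1 · 3 · 2 · 1
0 · 2 · 3 · 3
1 · 3 · 1 · 1
0 · 1 · 3 · 1
1 · 3 · 1 · 0
[7] 1 · 3 · 3 · 2
0 · 3 · 0 · 1
1 · 3 · 2 · 2
0 · 1 · 3 · 1
1 · 3 · 1 · 0
[8] 1 · 3 · 3 · 2
0 · 3 · 0 · 2
1 · 3 · 2 · 2
0 · 1 · 3 · 1
1 · 3 · 1 · 0
[9] 1 · 3 · 3 · 2
0 · 3 · 0 · 3
1 · 3 · 2 · 2
0 · 1 · 3 · 1
1 · 3 · 1 · 0
[10] 1 · 3 · 3 · 3
0 · 3 · 1 · 0
1 · 3 · 2 · 3
0 · 1 · 3 · 1
1 · 3 · 1 · 0

1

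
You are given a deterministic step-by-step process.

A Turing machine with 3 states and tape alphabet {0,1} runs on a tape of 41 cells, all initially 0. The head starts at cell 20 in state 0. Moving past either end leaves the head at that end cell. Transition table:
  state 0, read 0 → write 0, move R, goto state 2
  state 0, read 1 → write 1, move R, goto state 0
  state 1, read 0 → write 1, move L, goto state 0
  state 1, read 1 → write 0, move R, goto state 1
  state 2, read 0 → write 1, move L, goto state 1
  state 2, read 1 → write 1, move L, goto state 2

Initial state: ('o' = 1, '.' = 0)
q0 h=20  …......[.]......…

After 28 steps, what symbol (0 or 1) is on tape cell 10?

t=0: q0 h=20  …......[.]......…
t=1: q2 h=21  …......[.]......…
t=2: q1 h=20  …......[.]o.....…
t=3: q0 h=19  …......[.]oo....…
t=4: q2 h=20  …......[o]o.....…
t=5: q2 h=19  …......[.]oo....…
t=6: q1 h=18  …......[.]ooo...…
t=7: q0 h=17  …......[.]oooo..…
t=8: q2 h=18  …......[o]ooo...…
t=9: q2 h=17  …......[.]oooo..…
t=10: q1 h=16  …......[.]ooooo.…
t=11: q0 h=15  …......[.]oooooo…
t=12: q2 h=16  …......[o]ooooo.…
t=13: q2 h=15  …......[.]oooooo…
t=14: q1 h=14  …......[.]oooooo…
t=15: q0 h=13  …......[.]oooooo…
t=16: q2 h=14  …......[o]oooooo…
t=17: q2 h=13  …......[.]oooooo…
t=18: q1 h=12  …......[.]oooooo…
t=19: q0 h=11  …......[.]oooooo…
t=20: q2 h=12  …......[o]oooooo…
t=21: q2 h=11  …......[.]oooooo…
t=22: q1 h=10  …......[.]oooooo…
t=23: q0 h= 9  …......[.]oooooo…
t=24: q2 h=10  …......[o]oooooo…
t=25: q2 h= 9  …......[.]oooooo…
t=26: q1 h= 8  …......[.]oooooo…
t=27: q0 h= 7  …......[.]oooooo…
t=28: q2 h= 8  …......[o]oooooo…

1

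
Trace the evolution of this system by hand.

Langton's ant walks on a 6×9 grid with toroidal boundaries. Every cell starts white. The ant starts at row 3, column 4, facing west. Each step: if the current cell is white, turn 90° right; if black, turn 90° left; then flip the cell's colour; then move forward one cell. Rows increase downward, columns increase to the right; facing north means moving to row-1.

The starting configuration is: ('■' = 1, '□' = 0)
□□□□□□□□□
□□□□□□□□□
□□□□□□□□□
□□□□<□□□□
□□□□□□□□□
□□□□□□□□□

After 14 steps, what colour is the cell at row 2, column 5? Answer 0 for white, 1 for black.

[0] □□□□□□□□□
□□□□□□□□□
□□□□□□□□□
□□□□<□□□□
□□□□□□□□□
□□□□□□□□□
[1] □□□□□□□□□
□□□□□□□□□
□□□□^□□□□
□□□□■□□□□
□□□□□□□□□
□□□□□□□□□
[2] □□□□□□□□□
□□□□□□□□□
□□□□■>□□□
□□□□■□□□□
□□□□□□□□□
□□□□□□□□□
[3] □□□□□□□□□
□□□□□□□□□
□□□□■■□□□
□□□□■v□□□
□□□□□□□□□
□□□□□□□□□
[4] □□□□□□□□□
□□□□□□□□□
□□□□■■□□□
□□□□<■□□□
□□□□□□□□□
□□□□□□□□□
[5] □□□□□□□□□
□□□□□□□□□
□□□□■■□□□
□□□□□■□□□
□□□□v□□□□
□□□□□□□□□
[6] □□□□□□□□□
□□□□□□□□□
□□□□■■□□□
□□□□□■□□□
□□□<■□□□□
□□□□□□□□□
[7] □□□□□□□□□
□□□□□□□□□
□□□□■■□□□
□□□^□■□□□
□□□■■□□□□
□□□□□□□□□
[8] □□□□□□□□□
□□□□□□□□□
□□□□■■□□□
□□□■>■□□□
□□□■■□□□□
□□□□□□□□□
[9] □□□□□□□□□
□□□□□□□□□
□□□□■■□□□
□□□■■■□□□
□□□■v□□□□
□□□□□□□□□
[10] □□□□□□□□□
□□□□□□□□□
□□□□■■□□□
□□□■■■□□□
□□□■□>□□□
□□□□□□□□□
[11] □□□□□□□□□
□□□□□□□□□
□□□□■■□□□
□□□■■■□□□
□□□■□■□□□
□□□□□v□□□
[12] □□□□□□□□□
□□□□□□□□□
□□□□■■□□□
□□□■■■□□□
□□□■□■□□□
□□□□<■□□□
[13] □□□□□□□□□
□□□□□□□□□
□□□□■■□□□
□□□■■■□□□
□□□■^■□□□
□□□□■■□□□
[14] □□□□□□□□□
□□□□□□□□□
□□□□■■□□□
□□□■■■□□□
□□□■■>□□□
□□□□■■□□□

1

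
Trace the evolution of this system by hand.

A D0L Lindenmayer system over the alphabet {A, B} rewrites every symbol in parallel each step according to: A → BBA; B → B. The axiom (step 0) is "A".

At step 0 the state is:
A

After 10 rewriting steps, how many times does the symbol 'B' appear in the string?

20

[0] A
[1] BBA
[2] BBBBA
[3] BBBBBBA
[4] BBBBBBBBA
[5] BBBBBBBBBBA
[6] BBBBBBBBBBBBA
[7] BBBBBBBBBBBBBBA
[8] BBBBBBBBBBBBBBBBA
[9] BBBBBBBBBBBBBBBBBBA
[10] BBBBBBBBBBBBBBBBBBBBA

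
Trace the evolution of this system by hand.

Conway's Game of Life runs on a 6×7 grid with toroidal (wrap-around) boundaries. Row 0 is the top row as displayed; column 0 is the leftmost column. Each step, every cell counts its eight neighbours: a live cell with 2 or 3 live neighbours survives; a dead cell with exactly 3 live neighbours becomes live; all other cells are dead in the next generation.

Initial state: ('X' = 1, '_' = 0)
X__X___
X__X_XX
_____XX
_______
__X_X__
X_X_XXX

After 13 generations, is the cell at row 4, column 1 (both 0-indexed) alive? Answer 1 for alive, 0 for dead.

k=0  X__X___
X__X_XX
_____XX
_______
__X_X__
X_X_XXX
k=1  __XX___
X____X_
X___XX_
_____X_
_X__X_X
X_X_XXX
k=2  X_XX___
_X_X_X_
____XX_
X______
_X_XX__
X_X_X_X
k=3  X____X_
_X_X_XX
____XXX
___X_X_
_XXXXXX
X___XXX
k=4  _X_____
_______
X_XX___
X______
_XX____
__X____
k=5  _______
_XX____
_X_____
X__X___
_XX____
__X____
k=6  _XX____
_XX____
XX_____
X______
_XXX___
_XX____
k=7  X__X___
_______
X_X____
X______
X__X___
X______
k=8  _______
_X_____
_X_____
X_____X
XX____X
XX____X
k=9  _X_____
_______
_X_____
______X
_____X_
_X____X
k=10  X______
_______
_______
_______
X____XX
X______
k=11  _______
_______
_______
______X
X_____X
XX_____
k=12  _______
_______
_______
X_____X
_X____X
XX____X
k=13  X______
_______
_______
X_____X
_X___X_
_X____X

1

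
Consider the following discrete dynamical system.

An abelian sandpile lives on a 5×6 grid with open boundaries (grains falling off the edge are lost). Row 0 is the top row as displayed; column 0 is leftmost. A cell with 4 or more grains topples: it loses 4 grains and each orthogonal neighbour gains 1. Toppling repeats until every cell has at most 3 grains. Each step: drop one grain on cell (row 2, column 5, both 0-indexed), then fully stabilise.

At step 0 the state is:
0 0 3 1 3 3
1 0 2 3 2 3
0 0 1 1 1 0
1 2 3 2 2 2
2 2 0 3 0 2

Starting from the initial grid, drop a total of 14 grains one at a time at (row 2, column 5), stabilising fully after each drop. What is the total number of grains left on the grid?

t=0: 0 0 3 1 3 3
1 0 2 3 2 3
0 0 1 1 1 0
1 2 3 2 2 2
2 2 0 3 0 2
t=1: 0 0 3 1 3 3
1 0 2 3 2 3
0 0 1 1 1 1
1 2 3 2 2 2
2 2 0 3 0 2
t=2: 0 0 3 1 3 3
1 0 2 3 2 3
0 0 1 1 1 2
1 2 3 2 2 2
2 2 0 3 0 2
t=3: 0 0 3 1 3 3
1 0 2 3 2 3
0 0 1 1 1 3
1 2 3 2 2 2
2 2 0 3 0 2
t=4: 0 0 3 3 1 1
1 0 3 0 1 2
0 0 1 2 3 1
1 2 3 2 2 3
2 2 0 3 0 2
t=5: 0 0 3 3 1 1
1 0 3 0 1 2
0 0 1 2 3 2
1 2 3 2 2 3
2 2 0 3 0 2
t=6: 0 0 3 3 1 1
1 0 3 0 1 2
0 0 1 2 3 3
1 2 3 2 2 3
2 2 0 3 0 2
t=7: 0 0 3 3 1 1
1 0 3 0 2 3
0 0 1 3 1 2
1 2 3 3 0 1
2 2 0 3 1 3
t=8: 0 0 3 3 1 1
1 0 3 0 2 3
0 0 1 3 1 3
1 2 3 3 0 1
2 2 0 3 1 3
t=9: 0 0 3 3 1 2
1 0 3 0 3 0
0 0 1 3 2 1
1 2 3 3 0 2
2 2 0 3 1 3
t=10: 0 0 3 3 1 2
1 0 3 0 3 0
0 0 1 3 2 2
1 2 3 3 0 2
2 2 0 3 1 3
t=11: 0 0 3 3 1 2
1 0 3 0 3 0
0 0 1 3 2 3
1 2 3 3 0 2
2 2 0 3 1 3
t=12: 0 0 3 3 1 2
1 0 3 0 3 1
0 0 1 3 3 0
1 2 3 3 0 3
2 2 0 3 1 3
t=13: 0 0 3 3 1 2
1 0 3 0 3 1
0 0 1 3 3 1
1 2 3 3 0 3
2 2 0 3 1 3
t=14: 0 0 3 3 1 2
1 0 3 0 3 1
0 0 1 3 3 2
1 2 3 3 0 3
2 2 0 3 1 3

49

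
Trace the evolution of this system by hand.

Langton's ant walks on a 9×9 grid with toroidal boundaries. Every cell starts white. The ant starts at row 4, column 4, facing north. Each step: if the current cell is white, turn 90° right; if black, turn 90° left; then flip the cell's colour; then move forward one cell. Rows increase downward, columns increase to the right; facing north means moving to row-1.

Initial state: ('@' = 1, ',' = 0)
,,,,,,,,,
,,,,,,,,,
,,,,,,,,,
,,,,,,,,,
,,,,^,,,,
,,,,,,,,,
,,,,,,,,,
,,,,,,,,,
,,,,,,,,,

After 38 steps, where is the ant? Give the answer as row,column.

7,3

k=0  ,,,,,,,,,
,,,,,,,,,
,,,,,,,,,
,,,,,,,,,
,,,,^,,,,
,,,,,,,,,
,,,,,,,,,
,,,,,,,,,
,,,,,,,,,
k=1  ,,,,,,,,,
,,,,,,,,,
,,,,,,,,,
,,,,,,,,,
,,,,@>,,,
,,,,,,,,,
,,,,,,,,,
,,,,,,,,,
,,,,,,,,,
k=2  ,,,,,,,,,
,,,,,,,,,
,,,,,,,,,
,,,,,,,,,
,,,,@@,,,
,,,,,v,,,
,,,,,,,,,
,,,,,,,,,
,,,,,,,,,
k=3  ,,,,,,,,,
,,,,,,,,,
,,,,,,,,,
,,,,,,,,,
,,,,@@,,,
,,,,<@,,,
,,,,,,,,,
,,,,,,,,,
,,,,,,,,,
k=4  ,,,,,,,,,
,,,,,,,,,
,,,,,,,,,
,,,,,,,,,
,,,,^@,,,
,,,,@@,,,
,,,,,,,,,
,,,,,,,,,
,,,,,,,,,
k=5  ,,,,,,,,,
,,,,,,,,,
,,,,,,,,,
,,,,,,,,,
,,,<,@,,,
,,,,@@,,,
,,,,,,,,,
,,,,,,,,,
,,,,,,,,,
k=6  ,,,,,,,,,
,,,,,,,,,
,,,,,,,,,
,,,^,,,,,
,,,@,@,,,
,,,,@@,,,
,,,,,,,,,
,,,,,,,,,
,,,,,,,,,
k=7  ,,,,,,,,,
,,,,,,,,,
,,,,,,,,,
,,,@>,,,,
,,,@,@,,,
,,,,@@,,,
,,,,,,,,,
,,,,,,,,,
,,,,,,,,,
k=8  ,,,,,,,,,
,,,,,,,,,
,,,,,,,,,
,,,@@,,,,
,,,@v@,,,
,,,,@@,,,
,,,,,,,,,
,,,,,,,,,
,,,,,,,,,
k=9  ,,,,,,,,,
,,,,,,,,,
,,,,,,,,,
,,,@@,,,,
,,,<@@,,,
,,,,@@,,,
,,,,,,,,,
,,,,,,,,,
,,,,,,,,,
k=10  ,,,,,,,,,
,,,,,,,,,
,,,,,,,,,
,,,@@,,,,
,,,,@@,,,
,,,v@@,,,
,,,,,,,,,
,,,,,,,,,
,,,,,,,,,
k=11  ,,,,,,,,,
,,,,,,,,,
,,,,,,,,,
,,,@@,,,,
,,,,@@,,,
,,<@@@,,,
,,,,,,,,,
,,,,,,,,,
,,,,,,,,,
k=12  ,,,,,,,,,
,,,,,,,,,
,,,,,,,,,
,,,@@,,,,
,,^,@@,,,
,,@@@@,,,
,,,,,,,,,
,,,,,,,,,
,,,,,,,,,
k=13  ,,,,,,,,,
,,,,,,,,,
,,,,,,,,,
,,,@@,,,,
,,@>@@,,,
,,@@@@,,,
,,,,,,,,,
,,,,,,,,,
,,,,,,,,,
k=14  ,,,,,,,,,
,,,,,,,,,
,,,,,,,,,
,,,@@,,,,
,,@@@@,,,
,,@v@@,,,
,,,,,,,,,
,,,,,,,,,
,,,,,,,,,
k=15  ,,,,,,,,,
,,,,,,,,,
,,,,,,,,,
,,,@@,,,,
,,@@@@,,,
,,@,>@,,,
,,,,,,,,,
,,,,,,,,,
,,,,,,,,,
k=16  ,,,,,,,,,
,,,,,,,,,
,,,,,,,,,
,,,@@,,,,
,,@@^@,,,
,,@,,@,,,
,,,,,,,,,
,,,,,,,,,
,,,,,,,,,
k=17  ,,,,,,,,,
,,,,,,,,,
,,,,,,,,,
,,,@@,,,,
,,@<,@,,,
,,@,,@,,,
,,,,,,,,,
,,,,,,,,,
,,,,,,,,,
k=18  ,,,,,,,,,
,,,,,,,,,
,,,,,,,,,
,,,@@,,,,
,,@,,@,,,
,,@v,@,,,
,,,,,,,,,
,,,,,,,,,
,,,,,,,,,
k=19  ,,,,,,,,,
,,,,,,,,,
,,,,,,,,,
,,,@@,,,,
,,@,,@,,,
,,<@,@,,,
,,,,,,,,,
,,,,,,,,,
,,,,,,,,,
k=20  ,,,,,,,,,
,,,,,,,,,
,,,,,,,,,
,,,@@,,,,
,,@,,@,,,
,,,@,@,,,
,,v,,,,,,
,,,,,,,,,
,,,,,,,,,
k=21  ,,,,,,,,,
,,,,,,,,,
,,,,,,,,,
,,,@@,,,,
,,@,,@,,,
,,,@,@,,,
,<@,,,,,,
,,,,,,,,,
,,,,,,,,,
k=22  ,,,,,,,,,
,,,,,,,,,
,,,,,,,,,
,,,@@,,,,
,,@,,@,,,
,^,@,@,,,
,@@,,,,,,
,,,,,,,,,
,,,,,,,,,
k=23  ,,,,,,,,,
,,,,,,,,,
,,,,,,,,,
,,,@@,,,,
,,@,,@,,,
,@>@,@,,,
,@@,,,,,,
,,,,,,,,,
,,,,,,,,,
k=24  ,,,,,,,,,
,,,,,,,,,
,,,,,,,,,
,,,@@,,,,
,,@,,@,,,
,@@@,@,,,
,@v,,,,,,
,,,,,,,,,
,,,,,,,,,
k=25  ,,,,,,,,,
,,,,,,,,,
,,,,,,,,,
,,,@@,,,,
,,@,,@,,,
,@@@,@,,,
,@,>,,,,,
,,,,,,,,,
,,,,,,,,,
k=26  ,,,,,,,,,
,,,,,,,,,
,,,,,,,,,
,,,@@,,,,
,,@,,@,,,
,@@@,@,,,
,@,@,,,,,
,,,v,,,,,
,,,,,,,,,
k=27  ,,,,,,,,,
,,,,,,,,,
,,,,,,,,,
,,,@@,,,,
,,@,,@,,,
,@@@,@,,,
,@,@,,,,,
,,<@,,,,,
,,,,,,,,,
k=28  ,,,,,,,,,
,,,,,,,,,
,,,,,,,,,
,,,@@,,,,
,,@,,@,,,
,@@@,@,,,
,@^@,,,,,
,,@@,,,,,
,,,,,,,,,
k=29  ,,,,,,,,,
,,,,,,,,,
,,,,,,,,,
,,,@@,,,,
,,@,,@,,,
,@@@,@,,,
,@@>,,,,,
,,@@,,,,,
,,,,,,,,,
k=30  ,,,,,,,,,
,,,,,,,,,
,,,,,,,,,
,,,@@,,,,
,,@,,@,,,
,@@^,@,,,
,@@,,,,,,
,,@@,,,,,
,,,,,,,,,
k=31  ,,,,,,,,,
,,,,,,,,,
,,,,,,,,,
,,,@@,,,,
,,@,,@,,,
,@<,,@,,,
,@@,,,,,,
,,@@,,,,,
,,,,,,,,,
k=32  ,,,,,,,,,
,,,,,,,,,
,,,,,,,,,
,,,@@,,,,
,,@,,@,,,
,@,,,@,,,
,@v,,,,,,
,,@@,,,,,
,,,,,,,,,
k=33  ,,,,,,,,,
,,,,,,,,,
,,,,,,,,,
,,,@@,,,,
,,@,,@,,,
,@,,,@,,,
,@,>,,,,,
,,@@,,,,,
,,,,,,,,,
k=34  ,,,,,,,,,
,,,,,,,,,
,,,,,,,,,
,,,@@,,,,
,,@,,@,,,
,@,,,@,,,
,@,@,,,,,
,,@v,,,,,
,,,,,,,,,
k=35  ,,,,,,,,,
,,,,,,,,,
,,,,,,,,,
,,,@@,,,,
,,@,,@,,,
,@,,,@,,,
,@,@,,,,,
,,@,>,,,,
,,,,,,,,,
k=36  ,,,,,,,,,
,,,,,,,,,
,,,,,,,,,
,,,@@,,,,
,,@,,@,,,
,@,,,@,,,
,@,@,,,,,
,,@,@,,,,
,,,,v,,,,
k=37  ,,,,,,,,,
,,,,,,,,,
,,,,,,,,,
,,,@@,,,,
,,@,,@,,,
,@,,,@,,,
,@,@,,,,,
,,@,@,,,,
,,,<@,,,,
k=38  ,,,,,,,,,
,,,,,,,,,
,,,,,,,,,
,,,@@,,,,
,,@,,@,,,
,@,,,@,,,
,@,@,,,,,
,,@^@,,,,
,,,@@,,,,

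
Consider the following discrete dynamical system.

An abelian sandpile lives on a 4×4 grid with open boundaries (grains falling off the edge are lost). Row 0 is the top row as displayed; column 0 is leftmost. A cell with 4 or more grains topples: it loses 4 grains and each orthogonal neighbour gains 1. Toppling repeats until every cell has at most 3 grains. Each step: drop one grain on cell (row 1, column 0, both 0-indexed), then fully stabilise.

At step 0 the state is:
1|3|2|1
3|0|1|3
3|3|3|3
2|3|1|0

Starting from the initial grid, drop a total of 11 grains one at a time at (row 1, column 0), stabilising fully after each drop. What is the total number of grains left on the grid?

gen 0: 1|3|2|1
3|0|1|3
3|3|3|3
2|3|1|0
gen 1: 2|3|2|2
1|2|3|0
2|2|1|1
0|1|3|1
gen 2: 2|3|2|2
2|2|3|0
2|2|1|1
0|1|3|1
gen 3: 2|3|2|2
3|2|3|0
2|2|1|1
0|1|3|1
gen 4: 3|3|2|2
0|3|3|0
3|2|1|1
0|1|3|1
gen 5: 3|3|2|2
1|3|3|0
3|2|1|1
0|1|3|1
gen 6: 3|3|2|2
2|3|3|0
3|2|1|1
0|1|3|1
gen 7: 3|3|2|2
3|3|3|0
3|2|1|1
0|1|3|1
gen 8: 1|2|0|3
3|3|1|1
1|0|3|1
1|2|3|1
gen 9: 2|3|0|3
1|0|2|1
2|1|3|1
1|2|3|1
gen 10: 2|3|0|3
2|0|2|1
2|1|3|1
1|2|3|1
gen 11: 2|3|0|3
3|0|2|1
2|1|3|1
1|2|3|1

28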